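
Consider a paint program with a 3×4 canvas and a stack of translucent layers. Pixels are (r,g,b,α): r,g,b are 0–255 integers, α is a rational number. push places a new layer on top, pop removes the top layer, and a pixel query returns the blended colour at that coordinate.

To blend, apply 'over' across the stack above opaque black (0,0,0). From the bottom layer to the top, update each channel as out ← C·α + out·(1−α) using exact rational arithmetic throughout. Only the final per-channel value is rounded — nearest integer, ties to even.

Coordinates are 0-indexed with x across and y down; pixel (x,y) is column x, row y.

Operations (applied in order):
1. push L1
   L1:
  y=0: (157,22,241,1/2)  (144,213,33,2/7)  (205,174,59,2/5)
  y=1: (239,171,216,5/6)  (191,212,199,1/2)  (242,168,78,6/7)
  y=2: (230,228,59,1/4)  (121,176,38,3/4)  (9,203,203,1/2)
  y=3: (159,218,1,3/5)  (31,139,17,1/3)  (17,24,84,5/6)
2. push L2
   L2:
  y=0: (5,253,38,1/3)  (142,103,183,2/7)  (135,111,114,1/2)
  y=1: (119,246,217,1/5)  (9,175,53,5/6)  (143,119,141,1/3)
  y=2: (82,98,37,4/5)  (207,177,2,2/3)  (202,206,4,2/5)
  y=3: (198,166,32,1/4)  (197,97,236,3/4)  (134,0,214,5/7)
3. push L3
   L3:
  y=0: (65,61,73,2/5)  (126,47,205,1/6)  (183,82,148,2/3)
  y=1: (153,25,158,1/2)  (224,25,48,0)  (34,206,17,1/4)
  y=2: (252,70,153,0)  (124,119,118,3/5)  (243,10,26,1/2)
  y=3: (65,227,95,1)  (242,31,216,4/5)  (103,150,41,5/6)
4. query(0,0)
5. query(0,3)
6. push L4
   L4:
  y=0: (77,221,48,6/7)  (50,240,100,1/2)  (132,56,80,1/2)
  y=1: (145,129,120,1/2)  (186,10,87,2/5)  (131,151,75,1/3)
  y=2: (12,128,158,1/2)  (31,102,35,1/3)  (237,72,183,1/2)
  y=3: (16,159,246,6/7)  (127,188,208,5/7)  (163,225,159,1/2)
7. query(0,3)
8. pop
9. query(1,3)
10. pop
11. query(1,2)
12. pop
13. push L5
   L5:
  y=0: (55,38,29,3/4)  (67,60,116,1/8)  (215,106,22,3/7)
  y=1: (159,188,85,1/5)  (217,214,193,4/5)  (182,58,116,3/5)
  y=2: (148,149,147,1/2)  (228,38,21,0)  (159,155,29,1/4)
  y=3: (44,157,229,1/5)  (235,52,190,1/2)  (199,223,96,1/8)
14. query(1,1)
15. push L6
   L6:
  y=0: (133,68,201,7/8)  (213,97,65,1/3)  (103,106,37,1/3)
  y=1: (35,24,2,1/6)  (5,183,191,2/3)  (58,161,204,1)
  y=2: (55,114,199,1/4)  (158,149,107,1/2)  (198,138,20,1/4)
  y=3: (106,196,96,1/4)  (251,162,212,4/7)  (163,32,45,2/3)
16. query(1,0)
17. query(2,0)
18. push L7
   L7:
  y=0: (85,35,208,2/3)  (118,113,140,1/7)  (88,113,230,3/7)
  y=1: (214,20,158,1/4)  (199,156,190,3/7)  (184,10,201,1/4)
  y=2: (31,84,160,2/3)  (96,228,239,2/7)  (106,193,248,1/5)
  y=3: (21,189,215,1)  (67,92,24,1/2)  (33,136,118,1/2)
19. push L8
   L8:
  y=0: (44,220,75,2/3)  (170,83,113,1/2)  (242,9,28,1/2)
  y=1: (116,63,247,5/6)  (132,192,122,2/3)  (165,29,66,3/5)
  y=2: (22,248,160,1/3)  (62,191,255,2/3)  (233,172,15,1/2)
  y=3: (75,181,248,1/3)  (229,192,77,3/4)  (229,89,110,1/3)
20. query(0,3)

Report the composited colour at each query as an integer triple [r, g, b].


query (0,0) [L1,L2,L3] — begin 0,0,0
L1 α=1/2: [157/2, 11, 241/2]
L2 α=1/3: [54, 275/3, 93]
L3 α=2/5: [292/5, 397/5, 85]
rounded: [58, 79, 85]

(0,3) stack=L1,L2,L3; from [0,0,0]:
+L1 (α=3/5) → [477/5, 654/5, 3/5]
+L2 (α=1/4) → [2421/20, 698/5, 169/20]
+L3 (α=1) → [65, 227, 95]
rounded: [65, 227, 95]

query (0,3) [L1,L2,L3,L4] — begin 0,0,0
after L1 α=3/5: [477/5, 654/5, 3/5]
after L2 α=1/4: [2421/20, 698/5, 169/20]
after L3 α=1: [65, 227, 95]
after L4 α=6/7: [23, 1181/7, 1571/7]
= [23, 169, 224]

query (1,3) [L1,L2,L3] — begin 0,0,0
L1 α=1/3: [31/3, 139/3, 17/3]
L2 α=3/4: [451/3, 253/3, 2141/12]
L3 α=4/5: [671/3, 125/3, 12509/60]
= [224, 42, 208]

(1,2) stack=L1,L2; from [0,0,0]:
after L1 α=3/4: [363/4, 132, 57/2]
after L2 α=2/3: [673/4, 162, 65/6]
→ [168, 162, 11]

at x=1,y=1 over L1,L5:
+L1 (α=1/2) → [191/2, 106, 199/2]
+L5 (α=4/5) → [1927/10, 962/5, 1743/10]
rounded: [193, 192, 174]

query (1,0) [L1,L5,L6] — begin 0,0,0
after L1 α=2/7: [288/7, 426/7, 66/7]
after L5 α=1/8: [355/8, 243/4, 91/4]
after L6 α=1/3: [1207/12, 437/6, 221/6]
→ [101, 73, 37]

(2,0) stack=L1,L5,L6; from [0,0,0]:
after L1 α=2/5: [82, 348/5, 118/5]
after L5 α=3/7: [139, 426/5, 802/35]
after L6 α=1/3: [127, 1382/15, 2899/105]
= [127, 92, 28]

query (0,3) [L1,L5,L6,L7,L8] — begin 0,0,0
+L1 (α=3/5) → [477/5, 654/5, 3/5]
+L5 (α=1/5) → [2128/25, 3401/25, 1157/25]
+L6 (α=1/4) → [4517/50, 15103/100, 5871/100]
+L7 (α=1) → [21, 189, 215]
+L8 (α=1/3) → [39, 559/3, 226]
→ [39, 186, 226]


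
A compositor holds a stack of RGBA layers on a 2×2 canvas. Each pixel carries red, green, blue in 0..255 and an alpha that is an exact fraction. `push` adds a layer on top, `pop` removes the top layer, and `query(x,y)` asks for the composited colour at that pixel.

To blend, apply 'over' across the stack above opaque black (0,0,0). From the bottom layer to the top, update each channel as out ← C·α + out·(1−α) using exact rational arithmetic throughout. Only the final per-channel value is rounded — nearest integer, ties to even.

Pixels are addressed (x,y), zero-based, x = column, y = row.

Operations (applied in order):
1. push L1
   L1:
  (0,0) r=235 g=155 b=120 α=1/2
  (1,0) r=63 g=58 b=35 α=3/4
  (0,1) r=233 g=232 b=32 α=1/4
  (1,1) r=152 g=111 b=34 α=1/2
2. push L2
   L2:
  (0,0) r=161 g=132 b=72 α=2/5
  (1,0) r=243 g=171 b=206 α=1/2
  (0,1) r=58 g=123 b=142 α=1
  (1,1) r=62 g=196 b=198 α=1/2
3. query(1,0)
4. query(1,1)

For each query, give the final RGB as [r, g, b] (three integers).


query (1,0) [L1,L2] — begin 0,0,0
+L1 (α=3/4) → [189/4, 87/2, 105/4]
+L2 (α=1/2) → [1161/8, 429/4, 929/8]
rounded: [145, 107, 116]

(1,1) stack=L1,L2; from [0,0,0]:
after L1 α=1/2: [76, 111/2, 17]
after L2 α=1/2: [69, 503/4, 215/2]
rounded: [69, 126, 108]


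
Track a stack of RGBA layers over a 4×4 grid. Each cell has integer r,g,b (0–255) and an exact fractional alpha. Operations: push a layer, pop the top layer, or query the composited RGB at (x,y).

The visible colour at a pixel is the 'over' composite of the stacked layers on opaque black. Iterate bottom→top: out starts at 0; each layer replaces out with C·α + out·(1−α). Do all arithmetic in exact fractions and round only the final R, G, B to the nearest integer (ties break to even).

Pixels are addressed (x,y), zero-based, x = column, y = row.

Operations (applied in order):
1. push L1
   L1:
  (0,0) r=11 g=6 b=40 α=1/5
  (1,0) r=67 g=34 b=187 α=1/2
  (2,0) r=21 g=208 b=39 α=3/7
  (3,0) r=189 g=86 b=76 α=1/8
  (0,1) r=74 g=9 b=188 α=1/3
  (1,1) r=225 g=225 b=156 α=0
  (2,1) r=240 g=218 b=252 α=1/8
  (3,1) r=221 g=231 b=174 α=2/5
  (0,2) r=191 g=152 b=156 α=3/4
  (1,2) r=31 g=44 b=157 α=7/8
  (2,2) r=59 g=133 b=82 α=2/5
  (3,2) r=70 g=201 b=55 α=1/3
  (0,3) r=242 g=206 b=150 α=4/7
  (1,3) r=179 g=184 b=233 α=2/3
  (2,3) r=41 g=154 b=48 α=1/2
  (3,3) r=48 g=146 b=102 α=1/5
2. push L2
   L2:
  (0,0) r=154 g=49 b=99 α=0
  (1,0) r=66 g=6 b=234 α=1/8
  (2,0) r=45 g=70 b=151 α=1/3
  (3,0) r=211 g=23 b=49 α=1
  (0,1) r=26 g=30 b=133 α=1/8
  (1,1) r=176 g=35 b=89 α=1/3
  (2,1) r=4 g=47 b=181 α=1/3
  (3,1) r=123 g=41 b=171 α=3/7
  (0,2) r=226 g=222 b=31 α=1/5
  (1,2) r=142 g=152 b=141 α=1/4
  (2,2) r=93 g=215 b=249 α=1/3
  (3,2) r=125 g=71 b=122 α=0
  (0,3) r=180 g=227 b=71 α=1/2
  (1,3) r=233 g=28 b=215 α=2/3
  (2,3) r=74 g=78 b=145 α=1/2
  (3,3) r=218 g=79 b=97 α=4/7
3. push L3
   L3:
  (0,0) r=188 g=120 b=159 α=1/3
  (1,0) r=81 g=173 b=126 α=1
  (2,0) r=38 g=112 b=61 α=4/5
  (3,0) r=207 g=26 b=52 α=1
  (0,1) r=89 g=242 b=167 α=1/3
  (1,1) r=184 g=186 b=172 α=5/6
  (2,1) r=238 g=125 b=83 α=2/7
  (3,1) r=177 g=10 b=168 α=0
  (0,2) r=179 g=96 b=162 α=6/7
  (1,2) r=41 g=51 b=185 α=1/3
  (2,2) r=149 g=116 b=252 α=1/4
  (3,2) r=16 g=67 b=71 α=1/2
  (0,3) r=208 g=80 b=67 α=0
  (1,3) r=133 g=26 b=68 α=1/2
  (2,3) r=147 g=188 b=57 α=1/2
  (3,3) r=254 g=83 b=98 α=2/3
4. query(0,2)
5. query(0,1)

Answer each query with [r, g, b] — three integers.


(0,2) stack=L1,L2,L3; from [0,0,0]:
+L1 (α=3/4) → [573/4, 114, 117]
+L2 (α=1/5) → [799/5, 678/5, 499/5]
+L3 (α=6/7) → [6169/35, 3558/35, 5359/35]
= [176, 102, 153]

at x=0,y=1 over L1,L2,L3:
L1 α=1/3: [74/3, 3, 188/3]
L2 α=1/8: [149/6, 51/8, 1715/24]
L3 α=1/3: [416/9, 1019/12, 3719/36]
= [46, 85, 103]


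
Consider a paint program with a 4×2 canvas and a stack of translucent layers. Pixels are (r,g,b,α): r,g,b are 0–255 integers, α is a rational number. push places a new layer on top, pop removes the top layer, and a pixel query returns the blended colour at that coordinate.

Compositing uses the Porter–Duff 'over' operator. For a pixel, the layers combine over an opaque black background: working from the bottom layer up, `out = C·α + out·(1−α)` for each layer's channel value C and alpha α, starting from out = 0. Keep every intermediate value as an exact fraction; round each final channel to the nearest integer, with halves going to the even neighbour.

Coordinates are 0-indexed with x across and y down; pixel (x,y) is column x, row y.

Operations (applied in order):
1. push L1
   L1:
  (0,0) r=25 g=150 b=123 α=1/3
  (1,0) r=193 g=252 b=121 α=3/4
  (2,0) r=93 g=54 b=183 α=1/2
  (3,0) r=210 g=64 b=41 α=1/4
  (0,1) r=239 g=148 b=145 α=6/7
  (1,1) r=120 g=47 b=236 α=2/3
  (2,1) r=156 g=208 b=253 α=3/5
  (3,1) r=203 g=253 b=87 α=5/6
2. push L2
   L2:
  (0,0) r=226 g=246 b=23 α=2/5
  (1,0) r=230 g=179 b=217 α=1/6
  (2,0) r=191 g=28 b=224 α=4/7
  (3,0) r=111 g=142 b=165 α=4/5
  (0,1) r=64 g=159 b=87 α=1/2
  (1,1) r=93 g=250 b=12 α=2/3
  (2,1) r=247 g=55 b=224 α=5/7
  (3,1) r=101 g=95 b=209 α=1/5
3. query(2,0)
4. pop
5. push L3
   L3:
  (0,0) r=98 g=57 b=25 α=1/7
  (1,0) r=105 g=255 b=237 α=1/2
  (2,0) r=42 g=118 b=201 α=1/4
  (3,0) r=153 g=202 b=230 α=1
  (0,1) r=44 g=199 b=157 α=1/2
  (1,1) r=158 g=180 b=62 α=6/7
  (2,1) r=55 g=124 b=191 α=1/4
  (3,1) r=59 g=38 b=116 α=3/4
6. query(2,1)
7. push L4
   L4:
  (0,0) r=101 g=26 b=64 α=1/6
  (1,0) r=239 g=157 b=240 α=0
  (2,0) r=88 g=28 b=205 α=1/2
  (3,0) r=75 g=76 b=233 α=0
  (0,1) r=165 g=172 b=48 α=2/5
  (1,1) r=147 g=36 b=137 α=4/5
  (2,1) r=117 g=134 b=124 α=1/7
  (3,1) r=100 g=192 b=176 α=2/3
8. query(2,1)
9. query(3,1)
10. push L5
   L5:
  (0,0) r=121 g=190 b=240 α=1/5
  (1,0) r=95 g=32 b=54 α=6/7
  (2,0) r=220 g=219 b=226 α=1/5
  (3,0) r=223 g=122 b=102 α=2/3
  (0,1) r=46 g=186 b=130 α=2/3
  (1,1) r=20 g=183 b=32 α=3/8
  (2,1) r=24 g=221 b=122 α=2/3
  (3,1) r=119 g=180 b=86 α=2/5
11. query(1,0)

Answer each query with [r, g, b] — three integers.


(2,0) stack=L1,L2; from [0,0,0]:
after L1 α=1/2: [93/2, 27, 183/2]
after L2 α=4/7: [1807/14, 193/7, 2341/14]
rounded: [129, 28, 167]

query (2,1) [L1,L3] — begin 0,0,0
+L1 (α=3/5) → [468/5, 624/5, 759/5]
+L3 (α=1/4) → [1679/20, 623/5, 808/5]
→ [84, 125, 162]

query (2,1) [L1,L3,L4] — begin 0,0,0
after L1 α=3/5: [468/5, 624/5, 759/5]
after L3 α=1/4: [1679/20, 623/5, 808/5]
after L4 α=1/7: [6207/70, 4408/35, 5468/35]
= [89, 126, 156]

query (3,1) [L1,L3,L4] — begin 0,0,0
+L1 (α=5/6) → [1015/6, 1265/6, 145/2]
+L3 (α=3/4) → [2077/24, 1949/24, 841/8]
+L4 (α=2/3) → [6877/72, 11165/72, 1219/8]
= [96, 155, 152]

at x=1,y=0 over L1,L3,L4,L5:
+L1 (α=3/4) → [579/4, 189, 363/4]
+L3 (α=1/2) → [999/8, 222, 1311/8]
+L4 (α=0) → [999/8, 222, 1311/8]
+L5 (α=6/7) → [5559/56, 414/7, 3903/56]
= [99, 59, 70]


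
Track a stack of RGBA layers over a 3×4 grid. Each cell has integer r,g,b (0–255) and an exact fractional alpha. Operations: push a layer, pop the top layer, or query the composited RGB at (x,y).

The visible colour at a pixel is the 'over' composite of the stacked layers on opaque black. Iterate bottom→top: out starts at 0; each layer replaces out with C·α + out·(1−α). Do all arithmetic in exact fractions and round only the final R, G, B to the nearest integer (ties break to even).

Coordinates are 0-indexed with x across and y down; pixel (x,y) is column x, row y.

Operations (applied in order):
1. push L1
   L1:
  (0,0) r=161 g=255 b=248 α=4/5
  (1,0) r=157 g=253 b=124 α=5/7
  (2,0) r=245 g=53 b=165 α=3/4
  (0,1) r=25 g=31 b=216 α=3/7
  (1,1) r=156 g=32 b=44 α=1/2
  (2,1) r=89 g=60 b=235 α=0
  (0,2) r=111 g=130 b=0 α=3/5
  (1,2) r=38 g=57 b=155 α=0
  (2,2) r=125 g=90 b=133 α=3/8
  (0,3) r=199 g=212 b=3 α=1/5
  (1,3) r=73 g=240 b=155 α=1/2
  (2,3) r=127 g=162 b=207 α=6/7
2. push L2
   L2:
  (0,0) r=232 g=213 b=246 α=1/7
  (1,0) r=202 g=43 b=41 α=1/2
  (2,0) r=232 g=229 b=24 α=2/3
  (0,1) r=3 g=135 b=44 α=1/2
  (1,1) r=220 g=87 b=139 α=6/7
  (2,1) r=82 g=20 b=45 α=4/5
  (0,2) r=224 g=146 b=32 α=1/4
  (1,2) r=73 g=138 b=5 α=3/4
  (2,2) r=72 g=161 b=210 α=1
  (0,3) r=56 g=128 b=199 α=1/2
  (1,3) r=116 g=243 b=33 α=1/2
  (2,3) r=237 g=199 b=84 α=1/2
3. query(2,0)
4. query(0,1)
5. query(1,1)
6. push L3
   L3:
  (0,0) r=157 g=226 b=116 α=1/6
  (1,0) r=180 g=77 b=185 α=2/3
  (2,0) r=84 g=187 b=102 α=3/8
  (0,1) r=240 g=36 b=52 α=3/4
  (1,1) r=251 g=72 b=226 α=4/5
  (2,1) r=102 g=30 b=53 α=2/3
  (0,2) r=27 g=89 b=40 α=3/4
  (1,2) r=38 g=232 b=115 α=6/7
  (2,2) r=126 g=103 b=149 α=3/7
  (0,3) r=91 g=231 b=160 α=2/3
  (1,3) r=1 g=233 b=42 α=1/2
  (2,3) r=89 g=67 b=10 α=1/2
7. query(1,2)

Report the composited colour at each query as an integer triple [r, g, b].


at x=2,y=0 over L1,L2:
+L1 (α=3/4) → [735/4, 159/4, 495/4]
+L2 (α=2/3) → [2591/12, 1991/12, 229/4]
= [216, 166, 57]

(0,1) stack=L1,L2; from [0,0,0]:
+L1 (α=3/7) → [75/7, 93/7, 648/7]
+L2 (α=1/2) → [48/7, 519/7, 478/7]
= [7, 74, 68]

at x=1,y=1 over L1,L2:
+L1 (α=1/2) → [78, 16, 22]
+L2 (α=6/7) → [1398/7, 538/7, 856/7]
= [200, 77, 122]

query (1,2) [L1,L2,L3] — begin 0,0,0
L1 α=0: [0, 0, 0]
L2 α=3/4: [219/4, 207/2, 15/4]
L3 α=6/7: [1131/28, 2991/14, 2775/28]
rounded: [40, 214, 99]


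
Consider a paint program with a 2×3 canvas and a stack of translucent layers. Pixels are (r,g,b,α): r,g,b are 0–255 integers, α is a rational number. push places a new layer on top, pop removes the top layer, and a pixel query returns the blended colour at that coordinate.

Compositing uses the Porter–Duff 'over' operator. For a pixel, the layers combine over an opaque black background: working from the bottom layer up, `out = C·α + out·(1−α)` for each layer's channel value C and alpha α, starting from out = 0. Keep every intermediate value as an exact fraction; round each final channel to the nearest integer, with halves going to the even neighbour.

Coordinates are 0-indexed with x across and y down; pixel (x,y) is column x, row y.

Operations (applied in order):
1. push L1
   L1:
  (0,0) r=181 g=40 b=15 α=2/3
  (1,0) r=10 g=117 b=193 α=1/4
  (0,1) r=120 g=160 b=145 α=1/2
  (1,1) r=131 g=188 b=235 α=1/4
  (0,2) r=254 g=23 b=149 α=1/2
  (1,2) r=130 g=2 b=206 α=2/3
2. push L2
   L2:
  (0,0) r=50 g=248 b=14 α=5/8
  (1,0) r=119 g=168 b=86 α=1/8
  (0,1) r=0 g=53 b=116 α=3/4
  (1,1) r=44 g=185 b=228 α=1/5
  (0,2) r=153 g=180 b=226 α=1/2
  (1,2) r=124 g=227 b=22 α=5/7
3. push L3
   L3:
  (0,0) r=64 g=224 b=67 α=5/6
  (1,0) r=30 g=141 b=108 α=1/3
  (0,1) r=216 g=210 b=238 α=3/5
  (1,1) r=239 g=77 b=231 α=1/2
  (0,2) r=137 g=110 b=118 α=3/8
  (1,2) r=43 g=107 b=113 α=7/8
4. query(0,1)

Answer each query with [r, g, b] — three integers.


(0,1) stack=L1,L2,L3; from [0,0,0]:
L1 α=1/2: [60, 80, 145/2]
L2 α=3/4: [15, 239/4, 841/8]
L3 α=3/5: [678/5, 1499/10, 3697/20]
rounded: [136, 150, 185]


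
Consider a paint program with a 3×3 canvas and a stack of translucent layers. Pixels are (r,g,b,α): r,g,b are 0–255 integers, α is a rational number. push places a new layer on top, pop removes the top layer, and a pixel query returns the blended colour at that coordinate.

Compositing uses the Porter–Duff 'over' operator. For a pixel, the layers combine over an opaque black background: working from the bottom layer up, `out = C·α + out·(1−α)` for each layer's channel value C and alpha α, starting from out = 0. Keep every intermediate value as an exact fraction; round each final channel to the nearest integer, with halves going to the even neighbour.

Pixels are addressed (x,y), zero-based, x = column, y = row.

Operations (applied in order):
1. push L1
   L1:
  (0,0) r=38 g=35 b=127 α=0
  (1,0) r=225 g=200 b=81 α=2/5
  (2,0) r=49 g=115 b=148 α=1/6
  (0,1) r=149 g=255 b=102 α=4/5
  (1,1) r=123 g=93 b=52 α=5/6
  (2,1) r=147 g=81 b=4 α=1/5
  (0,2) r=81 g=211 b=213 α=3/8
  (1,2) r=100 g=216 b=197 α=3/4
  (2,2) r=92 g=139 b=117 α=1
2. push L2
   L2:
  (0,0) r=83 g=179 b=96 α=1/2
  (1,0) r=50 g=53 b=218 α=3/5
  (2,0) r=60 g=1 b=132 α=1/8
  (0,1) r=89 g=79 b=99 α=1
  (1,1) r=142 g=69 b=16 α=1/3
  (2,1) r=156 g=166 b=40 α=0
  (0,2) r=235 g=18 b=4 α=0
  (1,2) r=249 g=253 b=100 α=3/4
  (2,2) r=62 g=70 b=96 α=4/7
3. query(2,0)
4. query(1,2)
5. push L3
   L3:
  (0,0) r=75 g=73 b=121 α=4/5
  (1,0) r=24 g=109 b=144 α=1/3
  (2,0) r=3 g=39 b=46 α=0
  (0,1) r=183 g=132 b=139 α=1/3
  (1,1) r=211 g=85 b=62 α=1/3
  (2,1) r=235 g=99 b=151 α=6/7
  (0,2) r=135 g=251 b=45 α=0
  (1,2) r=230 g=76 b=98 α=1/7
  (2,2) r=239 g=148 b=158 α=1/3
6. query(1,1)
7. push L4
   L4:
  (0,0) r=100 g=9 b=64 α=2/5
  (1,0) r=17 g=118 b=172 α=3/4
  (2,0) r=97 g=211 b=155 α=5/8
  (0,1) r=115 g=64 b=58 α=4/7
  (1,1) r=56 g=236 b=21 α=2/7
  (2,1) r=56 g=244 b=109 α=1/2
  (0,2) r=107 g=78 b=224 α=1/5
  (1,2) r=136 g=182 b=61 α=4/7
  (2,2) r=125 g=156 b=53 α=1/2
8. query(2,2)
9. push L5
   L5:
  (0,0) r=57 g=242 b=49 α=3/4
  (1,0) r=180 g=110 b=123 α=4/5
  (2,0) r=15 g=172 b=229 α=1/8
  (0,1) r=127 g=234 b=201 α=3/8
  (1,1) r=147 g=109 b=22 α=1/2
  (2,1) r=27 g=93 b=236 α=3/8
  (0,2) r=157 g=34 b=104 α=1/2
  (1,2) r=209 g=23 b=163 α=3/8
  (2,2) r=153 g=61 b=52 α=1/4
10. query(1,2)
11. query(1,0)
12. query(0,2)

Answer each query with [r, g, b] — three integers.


at x=2,y=0 over L1,L2:
after L1 α=1/6: [49/6, 115/6, 74/3]
after L2 α=1/8: [703/48, 811/48, 457/12]
→ [15, 17, 38]

(1,2) stack=L1,L2; from [0,0,0]:
after L1 α=3/4: [75, 162, 591/4]
after L2 α=3/4: [411/2, 921/4, 1791/16]
→ [206, 230, 112]

(1,1) stack=L1,L2,L3; from [0,0,0]:
+L1 (α=5/6) → [205/2, 155/2, 130/3]
+L2 (α=1/3) → [347/3, 224/3, 308/9]
+L3 (α=1/3) → [1327/9, 703/9, 1174/27]
→ [147, 78, 43]

query (2,2) [L1,L2,L3,L4] — begin 0,0,0
L1 α=1: [92, 139, 117]
L2 α=4/7: [524/7, 697/7, 105]
L3 α=1/3: [907/7, 810/7, 368/3]
L4 α=1/2: [891/7, 951/7, 527/6]
rounded: [127, 136, 88]

query (1,2) [L1,L2,L3,L4,L5] — begin 0,0,0
+L1 (α=3/4) → [75, 162, 591/4]
+L2 (α=3/4) → [411/2, 921/4, 1791/16]
+L3 (α=1/7) → [209, 2915/14, 6157/56]
+L4 (α=4/7) → [1171/7, 18937/98, 32135/392]
+L5 (α=3/8) → [2561/14, 101447/784, 352363/3136]
→ [183, 129, 112]

query (1,0) [L1,L2,L3,L4,L5] — begin 0,0,0
+L1 (α=2/5) → [90, 80, 162/5]
+L2 (α=3/5) → [66, 319/5, 3594/25]
+L3 (α=1/3) → [52, 1183/15, 3596/25]
+L4 (α=3/4) → [103/4, 6493/60, 4124/25]
+L5 (α=4/5) → [2983/20, 32893/300, 16424/125]
= [149, 110, 131]

at x=0,y=2 over L1,L2,L3,L4,L5:
+L1 (α=3/8) → [243/8, 633/8, 639/8]
+L2 (α=0) → [243/8, 633/8, 639/8]
+L3 (α=0) → [243/8, 633/8, 639/8]
+L4 (α=1/5) → [457/10, 789/10, 1087/10]
+L5 (α=1/2) → [2027/20, 1129/20, 2127/20]
→ [101, 56, 106]


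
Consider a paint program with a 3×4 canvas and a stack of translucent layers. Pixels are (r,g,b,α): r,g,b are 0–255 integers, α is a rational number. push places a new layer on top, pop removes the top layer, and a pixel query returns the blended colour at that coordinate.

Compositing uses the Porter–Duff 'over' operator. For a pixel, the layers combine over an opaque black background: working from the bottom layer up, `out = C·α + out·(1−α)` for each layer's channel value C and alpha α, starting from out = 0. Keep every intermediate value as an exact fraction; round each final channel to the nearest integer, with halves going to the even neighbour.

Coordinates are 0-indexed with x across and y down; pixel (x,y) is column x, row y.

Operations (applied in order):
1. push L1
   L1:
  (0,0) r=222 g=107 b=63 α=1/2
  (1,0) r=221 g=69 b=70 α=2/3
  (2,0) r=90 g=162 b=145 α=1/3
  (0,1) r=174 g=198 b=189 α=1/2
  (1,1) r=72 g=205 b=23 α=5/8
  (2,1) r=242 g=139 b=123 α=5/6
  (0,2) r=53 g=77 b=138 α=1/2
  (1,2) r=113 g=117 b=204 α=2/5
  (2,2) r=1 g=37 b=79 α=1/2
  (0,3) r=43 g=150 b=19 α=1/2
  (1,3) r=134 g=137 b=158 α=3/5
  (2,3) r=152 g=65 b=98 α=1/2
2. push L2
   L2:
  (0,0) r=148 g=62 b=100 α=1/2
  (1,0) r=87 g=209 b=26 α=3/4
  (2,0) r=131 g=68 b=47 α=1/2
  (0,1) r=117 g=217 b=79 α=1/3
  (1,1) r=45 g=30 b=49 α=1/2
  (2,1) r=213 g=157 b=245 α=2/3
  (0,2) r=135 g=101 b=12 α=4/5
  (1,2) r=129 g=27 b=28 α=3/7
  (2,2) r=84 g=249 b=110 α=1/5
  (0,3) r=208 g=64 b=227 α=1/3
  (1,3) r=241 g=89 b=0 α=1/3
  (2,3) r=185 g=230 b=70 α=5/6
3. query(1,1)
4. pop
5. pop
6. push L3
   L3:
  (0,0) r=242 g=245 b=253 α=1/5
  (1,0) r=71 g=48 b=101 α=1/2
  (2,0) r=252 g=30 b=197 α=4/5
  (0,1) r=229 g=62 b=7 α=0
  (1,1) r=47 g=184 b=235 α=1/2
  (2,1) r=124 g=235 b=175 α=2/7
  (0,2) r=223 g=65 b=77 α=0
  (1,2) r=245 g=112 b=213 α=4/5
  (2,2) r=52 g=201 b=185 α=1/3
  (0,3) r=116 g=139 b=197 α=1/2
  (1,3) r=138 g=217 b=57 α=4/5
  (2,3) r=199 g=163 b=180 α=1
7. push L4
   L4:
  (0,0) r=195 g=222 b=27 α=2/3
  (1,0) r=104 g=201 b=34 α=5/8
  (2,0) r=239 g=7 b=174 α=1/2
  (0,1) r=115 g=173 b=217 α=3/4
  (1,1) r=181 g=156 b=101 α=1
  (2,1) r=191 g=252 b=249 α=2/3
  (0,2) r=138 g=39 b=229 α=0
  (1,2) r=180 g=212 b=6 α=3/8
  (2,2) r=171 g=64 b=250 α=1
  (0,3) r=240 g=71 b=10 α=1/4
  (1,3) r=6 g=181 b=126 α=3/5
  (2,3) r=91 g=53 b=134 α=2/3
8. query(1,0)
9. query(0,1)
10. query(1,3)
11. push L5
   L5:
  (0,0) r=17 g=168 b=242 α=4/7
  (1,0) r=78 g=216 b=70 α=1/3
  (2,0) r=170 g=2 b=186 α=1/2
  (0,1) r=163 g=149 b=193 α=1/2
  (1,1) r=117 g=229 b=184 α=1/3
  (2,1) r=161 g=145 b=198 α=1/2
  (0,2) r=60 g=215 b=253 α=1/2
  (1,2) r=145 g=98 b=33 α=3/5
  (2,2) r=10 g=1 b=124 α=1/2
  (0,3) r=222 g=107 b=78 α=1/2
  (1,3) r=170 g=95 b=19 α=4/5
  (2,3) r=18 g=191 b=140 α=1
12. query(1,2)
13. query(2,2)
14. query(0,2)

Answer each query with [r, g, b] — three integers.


query (1,1) [L1,L2] — begin 0,0,0
after L1 α=5/8: [45, 1025/8, 115/8]
after L2 α=1/2: [45, 1265/16, 507/16]
rounded: [45, 79, 32]

at x=1,y=0 over L3,L4:
L3 α=1/2: [71/2, 24, 101/2]
L4 α=5/8: [1253/16, 1077/8, 643/16]
= [78, 135, 40]

query (0,1) [L3,L4] — begin 0,0,0
L3 α=0: [0, 0, 0]
L4 α=3/4: [345/4, 519/4, 651/4]
rounded: [86, 130, 163]

query (1,3) [L3,L4] — begin 0,0,0
after L3 α=4/5: [552/5, 868/5, 228/5]
after L4 α=3/5: [1194/25, 4451/25, 2346/25]
rounded: [48, 178, 94]

at x=1,y=2 over L3,L4,L5:
+L3 (α=4/5) → [196, 448/5, 852/5]
+L4 (α=3/8) → [190, 271/2, 435/4]
+L5 (α=3/5) → [163, 113, 633/10]
rounded: [163, 113, 63]

(2,2) stack=L3,L4,L5; from [0,0,0]:
after L3 α=1/3: [52/3, 67, 185/3]
after L4 α=1: [171, 64, 250]
after L5 α=1/2: [181/2, 65/2, 187]
rounded: [90, 32, 187]

(0,2) stack=L3,L4,L5; from [0,0,0]:
after L3 α=0: [0, 0, 0]
after L4 α=0: [0, 0, 0]
after L5 α=1/2: [30, 215/2, 253/2]
= [30, 108, 126]


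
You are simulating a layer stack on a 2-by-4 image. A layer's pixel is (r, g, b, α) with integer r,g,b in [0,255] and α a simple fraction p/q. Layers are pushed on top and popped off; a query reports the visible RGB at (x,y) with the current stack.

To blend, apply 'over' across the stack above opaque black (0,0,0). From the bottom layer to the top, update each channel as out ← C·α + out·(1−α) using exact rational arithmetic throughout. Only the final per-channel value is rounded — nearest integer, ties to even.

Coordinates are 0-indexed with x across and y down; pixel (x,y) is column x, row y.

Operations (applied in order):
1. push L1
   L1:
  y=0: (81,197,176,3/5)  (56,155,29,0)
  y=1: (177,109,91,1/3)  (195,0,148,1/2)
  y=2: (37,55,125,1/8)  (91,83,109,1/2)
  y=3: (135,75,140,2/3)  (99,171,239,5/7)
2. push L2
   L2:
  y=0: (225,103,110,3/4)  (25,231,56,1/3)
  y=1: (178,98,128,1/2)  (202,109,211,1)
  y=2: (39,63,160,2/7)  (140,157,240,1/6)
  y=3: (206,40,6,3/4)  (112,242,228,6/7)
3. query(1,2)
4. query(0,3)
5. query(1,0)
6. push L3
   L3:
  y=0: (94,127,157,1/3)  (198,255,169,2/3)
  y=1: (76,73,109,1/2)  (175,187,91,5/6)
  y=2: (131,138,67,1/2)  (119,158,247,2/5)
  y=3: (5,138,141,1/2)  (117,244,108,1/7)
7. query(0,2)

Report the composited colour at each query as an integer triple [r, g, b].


at x=1,y=2 over L1,L2:
after L1 α=1/2: [91/2, 83/2, 109/2]
after L2 α=1/6: [245/4, 243/4, 1025/12]
rounded: [61, 61, 85]

(0,3) stack=L1,L2; from [0,0,0]:
+L1 (α=2/3) → [90, 50, 280/3]
+L2 (α=3/4) → [177, 85/2, 167/6]
→ [177, 42, 28]

(1,0) stack=L1,L2; from [0,0,0]:
after L1 α=0: [0, 0, 0]
after L2 α=1/3: [25/3, 77, 56/3]
→ [8, 77, 19]

at x=0,y=2 over L1,L2,L3:
L1 α=1/8: [37/8, 55/8, 125/8]
L2 α=2/7: [809/56, 1283/56, 455/8]
L3 α=1/2: [8145/112, 9011/112, 991/16]
→ [73, 80, 62]


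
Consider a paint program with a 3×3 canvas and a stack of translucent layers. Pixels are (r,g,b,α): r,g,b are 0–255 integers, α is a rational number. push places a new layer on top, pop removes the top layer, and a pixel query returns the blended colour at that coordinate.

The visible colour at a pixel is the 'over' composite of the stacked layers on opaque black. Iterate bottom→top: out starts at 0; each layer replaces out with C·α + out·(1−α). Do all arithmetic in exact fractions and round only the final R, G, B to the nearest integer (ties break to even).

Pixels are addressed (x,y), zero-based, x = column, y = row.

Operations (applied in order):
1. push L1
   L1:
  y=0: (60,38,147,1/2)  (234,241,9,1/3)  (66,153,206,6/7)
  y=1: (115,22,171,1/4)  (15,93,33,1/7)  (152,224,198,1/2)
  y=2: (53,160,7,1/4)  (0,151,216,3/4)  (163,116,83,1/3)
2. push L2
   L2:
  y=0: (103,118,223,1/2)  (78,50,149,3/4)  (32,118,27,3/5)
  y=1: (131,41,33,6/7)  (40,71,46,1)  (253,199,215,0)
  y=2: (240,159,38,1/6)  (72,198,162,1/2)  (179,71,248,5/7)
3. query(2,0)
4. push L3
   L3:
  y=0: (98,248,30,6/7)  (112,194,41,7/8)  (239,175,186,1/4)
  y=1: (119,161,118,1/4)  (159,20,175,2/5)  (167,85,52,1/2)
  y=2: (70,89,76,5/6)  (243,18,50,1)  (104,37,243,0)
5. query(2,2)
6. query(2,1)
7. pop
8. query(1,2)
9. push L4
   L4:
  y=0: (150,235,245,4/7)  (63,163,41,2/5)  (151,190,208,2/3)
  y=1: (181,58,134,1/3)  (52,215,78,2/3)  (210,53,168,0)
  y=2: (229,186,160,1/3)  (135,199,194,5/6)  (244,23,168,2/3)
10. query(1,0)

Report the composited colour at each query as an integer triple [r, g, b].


at x=2,y=0 over L1,L2:
after L1 α=6/7: [396/7, 918/7, 1236/7]
after L2 α=3/5: [1464/35, 4314/35, 3039/35]
rounded: [42, 123, 87]

query (2,2) [L1,L2,L3] — begin 0,0,0
+L1 (α=1/3) → [163/3, 116/3, 83/3]
+L2 (α=5/7) → [3011/21, 1297/21, 3886/21]
+L3 (α=0) → [3011/21, 1297/21, 3886/21]
rounded: [143, 62, 185]

(2,1) stack=L1,L2,L3; from [0,0,0]:
+L1 (α=1/2) → [76, 112, 99]
+L2 (α=0) → [76, 112, 99]
+L3 (α=1/2) → [243/2, 197/2, 151/2]
= [122, 98, 76]

at x=1,y=2 over L1,L2:
+L1 (α=3/4) → [0, 453/4, 162]
+L2 (α=1/2) → [36, 1245/8, 162]
→ [36, 156, 162]

query (1,0) [L1,L2,L4] — begin 0,0,0
+L1 (α=1/3) → [78, 241/3, 3]
+L2 (α=3/4) → [78, 691/12, 225/2]
+L4 (α=2/5) → [72, 399/4, 839/10]
rounded: [72, 100, 84]


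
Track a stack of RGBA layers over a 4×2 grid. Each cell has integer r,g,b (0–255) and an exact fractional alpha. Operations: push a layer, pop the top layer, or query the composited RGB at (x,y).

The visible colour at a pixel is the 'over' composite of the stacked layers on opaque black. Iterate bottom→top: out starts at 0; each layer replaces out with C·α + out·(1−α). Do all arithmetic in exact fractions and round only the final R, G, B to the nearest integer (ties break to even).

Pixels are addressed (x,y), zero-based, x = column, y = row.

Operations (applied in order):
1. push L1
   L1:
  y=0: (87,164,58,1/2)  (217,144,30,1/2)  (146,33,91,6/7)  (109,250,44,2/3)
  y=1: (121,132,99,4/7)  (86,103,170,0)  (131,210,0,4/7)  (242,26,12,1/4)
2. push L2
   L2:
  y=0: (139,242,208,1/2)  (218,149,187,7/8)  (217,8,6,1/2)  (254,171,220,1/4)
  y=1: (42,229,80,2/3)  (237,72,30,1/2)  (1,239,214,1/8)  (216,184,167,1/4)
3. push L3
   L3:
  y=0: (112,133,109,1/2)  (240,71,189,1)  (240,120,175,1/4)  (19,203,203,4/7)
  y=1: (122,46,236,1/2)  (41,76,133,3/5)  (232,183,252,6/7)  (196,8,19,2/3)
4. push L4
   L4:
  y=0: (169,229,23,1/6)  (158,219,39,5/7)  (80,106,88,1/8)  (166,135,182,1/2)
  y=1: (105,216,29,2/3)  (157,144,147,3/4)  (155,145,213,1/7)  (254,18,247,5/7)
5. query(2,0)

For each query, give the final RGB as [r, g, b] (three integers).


(2,0) stack=L1,L2,L3,L4; from [0,0,0]:
+L1 (α=6/7) → [876/7, 198/7, 78]
+L2 (α=1/2) → [2395/14, 127/7, 42]
+L3 (α=1/4) → [10545/56, 1221/28, 301/4]
+L4 (α=1/8) → [11185/64, 1645/32, 2459/32]
→ [175, 51, 77]


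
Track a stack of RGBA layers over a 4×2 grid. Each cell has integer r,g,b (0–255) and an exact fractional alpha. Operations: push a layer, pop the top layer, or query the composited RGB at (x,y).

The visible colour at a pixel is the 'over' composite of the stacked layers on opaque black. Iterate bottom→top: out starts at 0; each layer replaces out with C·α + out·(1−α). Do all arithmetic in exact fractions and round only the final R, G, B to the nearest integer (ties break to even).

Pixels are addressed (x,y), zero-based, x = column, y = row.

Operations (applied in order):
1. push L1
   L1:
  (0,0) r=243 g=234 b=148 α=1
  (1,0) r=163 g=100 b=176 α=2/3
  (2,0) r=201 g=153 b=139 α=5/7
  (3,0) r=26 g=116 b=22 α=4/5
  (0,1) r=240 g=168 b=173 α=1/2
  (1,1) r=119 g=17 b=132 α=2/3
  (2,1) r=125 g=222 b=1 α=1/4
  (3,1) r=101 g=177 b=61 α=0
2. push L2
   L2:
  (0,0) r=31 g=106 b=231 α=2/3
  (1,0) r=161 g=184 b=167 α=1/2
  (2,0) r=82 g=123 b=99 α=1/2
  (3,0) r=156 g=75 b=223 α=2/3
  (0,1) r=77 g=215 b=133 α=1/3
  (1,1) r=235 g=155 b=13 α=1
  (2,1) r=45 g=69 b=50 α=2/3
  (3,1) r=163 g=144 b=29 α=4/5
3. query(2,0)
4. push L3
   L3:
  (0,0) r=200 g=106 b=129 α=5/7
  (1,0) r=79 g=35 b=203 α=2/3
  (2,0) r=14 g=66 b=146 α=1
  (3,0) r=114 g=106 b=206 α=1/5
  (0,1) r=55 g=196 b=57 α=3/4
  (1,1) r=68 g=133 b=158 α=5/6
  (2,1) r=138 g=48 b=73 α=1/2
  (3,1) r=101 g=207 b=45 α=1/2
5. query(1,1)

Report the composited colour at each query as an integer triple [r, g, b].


(2,0) stack=L1,L2; from [0,0,0]:
after L1 α=5/7: [1005/7, 765/7, 695/7]
after L2 α=1/2: [1579/14, 813/7, 694/7]
= [113, 116, 99]

at x=1,y=1 over L1,L2,L3:
after L1 α=2/3: [238/3, 34/3, 88]
after L2 α=1: [235, 155, 13]
after L3 α=5/6: [575/6, 410/3, 803/6]
→ [96, 137, 134]


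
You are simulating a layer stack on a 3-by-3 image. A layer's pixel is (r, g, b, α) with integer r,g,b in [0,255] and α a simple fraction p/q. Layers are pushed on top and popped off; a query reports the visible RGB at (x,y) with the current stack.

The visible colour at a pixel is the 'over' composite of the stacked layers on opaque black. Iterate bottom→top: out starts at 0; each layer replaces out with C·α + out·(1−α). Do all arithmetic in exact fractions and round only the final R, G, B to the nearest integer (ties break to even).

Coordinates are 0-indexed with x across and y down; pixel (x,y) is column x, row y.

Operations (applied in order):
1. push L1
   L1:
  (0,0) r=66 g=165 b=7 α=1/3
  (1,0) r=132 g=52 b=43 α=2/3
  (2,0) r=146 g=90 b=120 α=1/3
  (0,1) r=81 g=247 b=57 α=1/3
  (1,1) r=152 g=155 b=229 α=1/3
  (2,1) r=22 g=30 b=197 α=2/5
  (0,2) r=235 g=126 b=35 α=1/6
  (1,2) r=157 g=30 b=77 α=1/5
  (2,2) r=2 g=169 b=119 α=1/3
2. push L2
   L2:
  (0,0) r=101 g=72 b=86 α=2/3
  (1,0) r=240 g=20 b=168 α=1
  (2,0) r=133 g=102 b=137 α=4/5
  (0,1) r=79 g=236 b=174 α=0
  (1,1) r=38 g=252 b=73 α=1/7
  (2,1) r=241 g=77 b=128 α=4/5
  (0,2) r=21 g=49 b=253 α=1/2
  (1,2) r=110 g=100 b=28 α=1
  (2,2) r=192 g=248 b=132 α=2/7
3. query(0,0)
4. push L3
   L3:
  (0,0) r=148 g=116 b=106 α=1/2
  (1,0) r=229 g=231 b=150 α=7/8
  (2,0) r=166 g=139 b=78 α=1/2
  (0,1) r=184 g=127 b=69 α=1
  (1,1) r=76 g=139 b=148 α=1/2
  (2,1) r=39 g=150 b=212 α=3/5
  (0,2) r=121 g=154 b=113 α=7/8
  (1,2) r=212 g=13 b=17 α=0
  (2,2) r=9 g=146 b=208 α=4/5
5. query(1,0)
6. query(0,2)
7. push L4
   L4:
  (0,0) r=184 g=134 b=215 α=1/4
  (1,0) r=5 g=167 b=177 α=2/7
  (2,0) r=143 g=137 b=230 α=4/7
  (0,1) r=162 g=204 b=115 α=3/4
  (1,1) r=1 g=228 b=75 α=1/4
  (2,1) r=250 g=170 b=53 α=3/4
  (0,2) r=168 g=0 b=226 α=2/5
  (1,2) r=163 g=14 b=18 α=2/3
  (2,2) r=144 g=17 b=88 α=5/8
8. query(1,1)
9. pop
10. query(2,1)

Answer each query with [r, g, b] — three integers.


at x=0,y=0 over L1,L2:
after L1 α=1/3: [22, 55, 7/3]
after L2 α=2/3: [224/3, 199/3, 523/9]
= [75, 66, 58]

at x=1,y=0 over L1,L2,L3:
L1 α=2/3: [88, 104/3, 86/3]
L2 α=1: [240, 20, 168]
L3 α=7/8: [1843/8, 1637/8, 609/4]
rounded: [230, 205, 152]

(0,2) stack=L1,L2,L3; from [0,0,0]:
after L1 α=1/6: [235/6, 21, 35/6]
after L2 α=1/2: [361/12, 35, 1553/12]
after L3 α=7/8: [10525/96, 1113/8, 11045/96]
= [110, 139, 115]

(1,1) stack=L1,L2,L3,L4; from [0,0,0]:
after L1 α=1/3: [152/3, 155/3, 229/3]
after L2 α=1/7: [342/7, 562/7, 531/7]
after L3 α=1/2: [437/7, 1535/14, 1567/14]
after L4 α=1/4: [659/14, 7797/56, 5751/56]
= [47, 139, 103]

query (2,1) [L1,L2,L3] — begin 0,0,0
after L1 α=2/5: [44/5, 12, 394/5]
after L2 α=4/5: [4864/25, 64, 2954/25]
after L3 α=3/5: [12653/125, 578/5, 21808/125]
= [101, 116, 174]


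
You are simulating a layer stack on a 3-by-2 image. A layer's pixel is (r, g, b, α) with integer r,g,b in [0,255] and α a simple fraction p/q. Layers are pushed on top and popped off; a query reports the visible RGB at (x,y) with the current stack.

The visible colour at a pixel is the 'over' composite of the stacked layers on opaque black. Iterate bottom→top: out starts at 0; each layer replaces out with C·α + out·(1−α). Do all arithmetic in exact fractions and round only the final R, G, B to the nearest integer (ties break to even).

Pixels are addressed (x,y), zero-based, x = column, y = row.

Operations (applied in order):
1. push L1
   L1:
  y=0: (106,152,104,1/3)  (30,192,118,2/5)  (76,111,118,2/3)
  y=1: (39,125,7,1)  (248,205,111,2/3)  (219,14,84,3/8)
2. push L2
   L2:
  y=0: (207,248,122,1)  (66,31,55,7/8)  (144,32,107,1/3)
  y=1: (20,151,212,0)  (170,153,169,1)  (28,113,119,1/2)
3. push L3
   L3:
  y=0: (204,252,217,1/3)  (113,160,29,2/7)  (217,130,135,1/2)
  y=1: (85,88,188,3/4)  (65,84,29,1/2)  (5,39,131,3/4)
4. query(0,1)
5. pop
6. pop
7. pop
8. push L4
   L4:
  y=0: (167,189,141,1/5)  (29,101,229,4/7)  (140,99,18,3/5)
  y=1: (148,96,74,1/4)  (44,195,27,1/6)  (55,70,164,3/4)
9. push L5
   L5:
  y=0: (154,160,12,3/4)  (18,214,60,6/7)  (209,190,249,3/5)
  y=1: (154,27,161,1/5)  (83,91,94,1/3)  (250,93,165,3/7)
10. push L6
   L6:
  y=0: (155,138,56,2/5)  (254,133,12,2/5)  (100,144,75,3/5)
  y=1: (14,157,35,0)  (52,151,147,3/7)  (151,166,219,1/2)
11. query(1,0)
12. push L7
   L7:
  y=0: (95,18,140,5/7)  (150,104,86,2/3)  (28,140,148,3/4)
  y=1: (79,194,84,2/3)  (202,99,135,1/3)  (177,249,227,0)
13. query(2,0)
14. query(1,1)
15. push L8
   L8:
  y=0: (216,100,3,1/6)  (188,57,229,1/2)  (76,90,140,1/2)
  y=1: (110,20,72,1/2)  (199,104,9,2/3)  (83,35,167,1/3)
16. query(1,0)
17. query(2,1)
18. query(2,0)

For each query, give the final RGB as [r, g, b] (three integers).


at x=0,y=1 over L1,L2,L3:
after L1 α=1: [39, 125, 7]
after L2 α=0: [39, 125, 7]
after L3 α=3/4: [147/2, 389/4, 571/4]
= [74, 97, 143]

at x=1,y=0 over L4,L5,L6:
L4 α=4/7: [116/7, 404/7, 916/7]
L5 α=6/7: [872/49, 9392/49, 3436/49]
L6 α=2/5: [27508/245, 8242/49, 11484/245]
= [112, 168, 47]

(2,0) stack=L4,L5,L6,L7; from [0,0,0]:
+L4 (α=3/5) → [84, 297/5, 54/5]
+L5 (α=3/5) → [159, 3444/25, 3843/25]
+L6 (α=3/5) → [618/5, 17688/125, 13311/125]
+L7 (α=3/4) → [519/10, 17547/125, 68811/500]
→ [52, 140, 138]

(1,1) stack=L4,L5,L6,L7; from [0,0,0]:
L4 α=1/6: [22/3, 65/2, 9/2]
L5 α=1/3: [293/9, 52, 103/3]
L6 α=3/7: [368/9, 661/7, 1735/21]
L7 α=1/3: [2554/27, 2015/21, 6305/63]
→ [95, 96, 100]

query (1,0) [L4,L5,L6,L7,L8] — begin 0,0,0
after L4 α=4/7: [116/7, 404/7, 916/7]
after L5 α=6/7: [872/49, 9392/49, 3436/49]
after L6 α=2/5: [27508/245, 8242/49, 11484/245]
after L7 α=2/3: [101008/735, 18434/147, 53624/735]
after L8 α=1/2: [119594/735, 26813/294, 221939/1470]
rounded: [163, 91, 151]

query (2,1) [L4,L5,L6,L7,L8] — begin 0,0,0
+L4 (α=3/4) → [165/4, 105/2, 123]
+L5 (α=3/7) → [915/7, 489/7, 141]
+L6 (α=1/2) → [986/7, 1651/14, 180]
+L7 (α=0) → [986/7, 1651/14, 180]
+L8 (α=1/3) → [851/7, 632/7, 527/3]
→ [122, 90, 176]

query (2,0) [L4,L5,L6,L7,L8] — begin 0,0,0
+L4 (α=3/5) → [84, 297/5, 54/5]
+L5 (α=3/5) → [159, 3444/25, 3843/25]
+L6 (α=3/5) → [618/5, 17688/125, 13311/125]
+L7 (α=3/4) → [519/10, 17547/125, 68811/500]
+L8 (α=1/2) → [1279/20, 28797/250, 138811/1000]
rounded: [64, 115, 139]


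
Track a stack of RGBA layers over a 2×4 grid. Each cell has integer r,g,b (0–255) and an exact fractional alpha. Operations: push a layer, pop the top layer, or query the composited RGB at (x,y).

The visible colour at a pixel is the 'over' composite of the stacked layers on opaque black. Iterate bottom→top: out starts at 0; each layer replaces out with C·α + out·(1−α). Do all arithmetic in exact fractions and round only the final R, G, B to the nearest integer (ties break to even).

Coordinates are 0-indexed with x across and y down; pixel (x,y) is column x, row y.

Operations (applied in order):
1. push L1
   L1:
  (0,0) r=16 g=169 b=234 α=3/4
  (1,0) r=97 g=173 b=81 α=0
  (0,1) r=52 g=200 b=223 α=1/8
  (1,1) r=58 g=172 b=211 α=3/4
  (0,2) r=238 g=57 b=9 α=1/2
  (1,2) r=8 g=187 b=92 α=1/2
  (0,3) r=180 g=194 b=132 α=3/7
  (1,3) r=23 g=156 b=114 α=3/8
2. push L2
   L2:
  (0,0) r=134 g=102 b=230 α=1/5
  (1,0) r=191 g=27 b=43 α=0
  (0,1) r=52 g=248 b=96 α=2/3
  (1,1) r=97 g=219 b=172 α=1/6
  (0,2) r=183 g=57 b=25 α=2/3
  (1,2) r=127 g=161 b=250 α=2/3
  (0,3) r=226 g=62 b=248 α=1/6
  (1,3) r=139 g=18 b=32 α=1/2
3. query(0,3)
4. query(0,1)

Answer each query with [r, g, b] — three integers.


at x=0,y=3 over L1,L2:
after L1 α=3/7: [540/7, 582/7, 396/7]
after L2 α=1/6: [2141/21, 1672/21, 1858/21]
= [102, 80, 88]

(0,1) stack=L1,L2; from [0,0,0]:
after L1 α=1/8: [13/2, 25, 223/8]
after L2 α=2/3: [221/6, 521/3, 1759/24]
rounded: [37, 174, 73]


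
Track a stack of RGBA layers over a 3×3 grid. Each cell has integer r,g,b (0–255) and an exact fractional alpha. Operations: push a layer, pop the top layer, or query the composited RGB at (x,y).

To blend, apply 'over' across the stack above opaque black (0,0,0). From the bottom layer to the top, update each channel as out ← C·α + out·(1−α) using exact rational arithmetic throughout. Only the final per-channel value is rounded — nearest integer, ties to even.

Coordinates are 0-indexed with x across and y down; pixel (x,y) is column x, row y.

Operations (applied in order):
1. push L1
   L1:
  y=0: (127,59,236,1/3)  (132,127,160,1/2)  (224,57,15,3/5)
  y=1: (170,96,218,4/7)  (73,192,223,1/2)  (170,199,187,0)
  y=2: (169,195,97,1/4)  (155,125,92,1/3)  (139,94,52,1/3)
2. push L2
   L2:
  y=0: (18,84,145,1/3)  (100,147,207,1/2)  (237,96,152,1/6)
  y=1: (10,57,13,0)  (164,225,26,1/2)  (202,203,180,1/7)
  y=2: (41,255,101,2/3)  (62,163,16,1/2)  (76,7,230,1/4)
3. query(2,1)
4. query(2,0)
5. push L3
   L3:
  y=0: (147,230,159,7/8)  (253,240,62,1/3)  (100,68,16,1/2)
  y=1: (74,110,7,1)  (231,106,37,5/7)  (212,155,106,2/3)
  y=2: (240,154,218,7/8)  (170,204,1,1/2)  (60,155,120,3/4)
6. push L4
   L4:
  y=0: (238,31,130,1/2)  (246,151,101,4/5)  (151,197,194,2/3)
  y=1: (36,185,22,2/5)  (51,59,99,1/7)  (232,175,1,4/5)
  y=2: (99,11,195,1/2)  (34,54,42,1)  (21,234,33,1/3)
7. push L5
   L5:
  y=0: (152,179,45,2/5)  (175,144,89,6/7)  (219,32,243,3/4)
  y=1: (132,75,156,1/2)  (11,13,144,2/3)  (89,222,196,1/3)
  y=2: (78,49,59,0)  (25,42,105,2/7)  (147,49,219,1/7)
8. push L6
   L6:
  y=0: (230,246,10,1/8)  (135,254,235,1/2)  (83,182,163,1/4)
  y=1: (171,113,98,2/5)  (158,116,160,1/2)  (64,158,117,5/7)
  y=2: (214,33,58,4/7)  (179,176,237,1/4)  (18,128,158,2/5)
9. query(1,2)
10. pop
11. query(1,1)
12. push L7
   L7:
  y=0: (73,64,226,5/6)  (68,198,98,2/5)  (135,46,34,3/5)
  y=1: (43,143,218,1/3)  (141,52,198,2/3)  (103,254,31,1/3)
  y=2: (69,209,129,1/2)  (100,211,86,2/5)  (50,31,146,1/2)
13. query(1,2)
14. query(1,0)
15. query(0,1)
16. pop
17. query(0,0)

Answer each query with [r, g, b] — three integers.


at x=2,y=1 over L1,L2:
+L1 (α=0) → [0, 0, 0]
+L2 (α=1/7) → [202/7, 29, 180/7]
= [29, 29, 26]

(2,0) stack=L1,L2; from [0,0,0]:
after L1 α=3/5: [672/5, 171/5, 9]
after L2 α=1/6: [303/2, 89/2, 197/6]
→ [152, 44, 33]

(1,2) stack=L1,L2,L3,L4,L5,L6; from [0,0,0]:
+L1 (α=1/3) → [155/3, 125/3, 92/3]
+L2 (α=1/2) → [341/6, 307/3, 70/3]
+L3 (α=1/2) → [1361/12, 919/6, 73/6]
+L4 (α=1) → [34, 54, 42]
+L5 (α=2/7) → [220/7, 354/7, 60]
+L6 (α=1/4) → [1913/28, 1147/14, 417/4]
= [68, 82, 104]

query (1,1) [L1,L2,L3,L4,L5] — begin 0,0,0
+L1 (α=1/2) → [73/2, 96, 223/2]
+L2 (α=1/2) → [401/4, 321/2, 275/4]
+L3 (α=5/7) → [2711/14, 851/7, 645/14]
+L4 (α=1/7) → [8490/49, 5519/49, 2628/49]
+L5 (α=2/3) → [9568/147, 6793/147, 5580/49]
rounded: [65, 46, 114]

query (1,2) [L1,L2,L3,L4,L5,L7] — begin 0,0,0
+L1 (α=1/3) → [155/3, 125/3, 92/3]
+L2 (α=1/2) → [341/6, 307/3, 70/3]
+L3 (α=1/2) → [1361/12, 919/6, 73/6]
+L4 (α=1) → [34, 54, 42]
+L5 (α=2/7) → [220/7, 354/7, 60]
+L7 (α=2/5) → [412/7, 4016/35, 352/5]
→ [59, 115, 70]

at x=1,y=0 over L1,L2,L3,L4,L5,L7:
L1 α=1/2: [66, 127/2, 80]
L2 α=1/2: [83, 421/4, 287/2]
L3 α=1/3: [419/3, 901/6, 349/3]
L4 α=4/5: [3371/15, 905/6, 1561/15]
L5 α=6/7: [19121/105, 6089/42, 9571/105]
L7 α=2/5: [23881/175, 11633/70, 16431/175]
→ [136, 166, 94]

query (0,1) [L1,L2,L3,L4,L5,L7] — begin 0,0,0
L1 α=4/7: [680/7, 384/7, 872/7]
L2 α=0: [680/7, 384/7, 872/7]
L3 α=1: [74, 110, 7]
L4 α=2/5: [294/5, 140, 13]
L5 α=1/2: [477/5, 215/2, 169/2]
L7 α=1/3: [1169/15, 358/3, 129]
→ [78, 119, 129]

at x=0,y=0 over L1,L2,L3,L4,L5:
after L1 α=1/3: [127/3, 59/3, 236/3]
after L2 α=1/3: [308/9, 370/9, 907/9]
after L3 α=7/8: [9569/72, 3715/18, 2731/18]
after L4 α=1/2: [26705/144, 4273/36, 5071/36]
after L5 α=2/5: [41297/240, 8569/60, 6151/60]
rounded: [172, 143, 103]
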